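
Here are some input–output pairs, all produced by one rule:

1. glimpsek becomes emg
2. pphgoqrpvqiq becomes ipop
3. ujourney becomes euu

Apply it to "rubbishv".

The transformation: reverse the string, then keep one character in every 3, starting at position 2 (positions 2nd, 5th, 8th, ...).
For "rubbishv" the result is "hbr".

hbr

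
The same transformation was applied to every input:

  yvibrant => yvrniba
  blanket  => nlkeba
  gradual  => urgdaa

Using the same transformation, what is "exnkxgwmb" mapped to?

What's happening: delete the last character, then sort the characters into reverse alphabetical order.
Working it through for "exnkxgwmb": intermediate "exnkxgwm", final "xxwnmkge".

xxwnmkge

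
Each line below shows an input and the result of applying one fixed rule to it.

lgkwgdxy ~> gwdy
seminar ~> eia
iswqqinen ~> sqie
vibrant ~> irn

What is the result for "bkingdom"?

The rule is to keep every other character starting from the second (positions 2nd, 4th, 6th, ...).
For "bkingdom" the result is "kndm".

kndm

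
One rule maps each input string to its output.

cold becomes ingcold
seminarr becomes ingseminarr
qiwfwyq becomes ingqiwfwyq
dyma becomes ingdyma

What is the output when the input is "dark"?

ingdark

The pattern: prepend "ing".
For "dark" the result is "ingdark".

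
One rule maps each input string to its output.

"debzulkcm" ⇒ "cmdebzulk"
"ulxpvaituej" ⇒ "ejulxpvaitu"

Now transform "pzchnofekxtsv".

In each case the input is transformed by: move the last 2 characters to the front (rotate right by 2).
So "pzchnofekxtsv" becomes "svpzchnofekxt".

svpzchnofekxt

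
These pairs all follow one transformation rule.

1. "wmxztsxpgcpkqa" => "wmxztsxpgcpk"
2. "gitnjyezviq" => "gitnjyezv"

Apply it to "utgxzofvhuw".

utgxzofvh

The transformation: delete the last 2 characters.
"utgxzofvhuw" → "utgxzofvh".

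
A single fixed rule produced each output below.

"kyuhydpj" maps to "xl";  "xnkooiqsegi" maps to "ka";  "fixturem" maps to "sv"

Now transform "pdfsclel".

Rule — shift every letter 13 places forward in the alphabet (wrapping around) — i.e. ROT13, then keep only the first 2 characters.
Working it through for "pdfsclel": intermediate "cqsfpyry", final "cq".

cq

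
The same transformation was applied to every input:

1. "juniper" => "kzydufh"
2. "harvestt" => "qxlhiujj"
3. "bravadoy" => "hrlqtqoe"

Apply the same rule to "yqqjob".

gozgre

The transformation: swap each adjacent pair of characters (1↔2, 3↔4, ...), then shift every letter 10 places backward in the alphabet (wrapping around).
On "yqqjob": the first step gives "qyjqbo", and the second then gives "gozgre".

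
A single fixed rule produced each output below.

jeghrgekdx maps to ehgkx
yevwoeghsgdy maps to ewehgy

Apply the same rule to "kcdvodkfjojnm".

cvdfon

What's happening: keep every other character starting from the second (positions 2nd, 4th, 6th, ...).
Doing the same to "kcdvodkfjojnm": "cvdfon".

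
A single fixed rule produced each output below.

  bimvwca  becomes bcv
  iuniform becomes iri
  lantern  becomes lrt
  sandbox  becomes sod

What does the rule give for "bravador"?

bov

The rule is to take characters alternately from the front and the back (1st, last, 2nd, 2nd-last, ...), then keep one character in every 3, starting at position 1 (positions 1st, 4th, 7th, ...).
Applying both steps to "bravador": "brroadva", then "bov".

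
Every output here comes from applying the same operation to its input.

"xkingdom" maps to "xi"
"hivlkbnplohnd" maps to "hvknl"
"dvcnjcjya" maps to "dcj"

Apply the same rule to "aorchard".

In each case the input is transformed by: keep every other character starting from the first (positions 1st, 3rd, 5th, ...), then delete the last 2 characters.
On "aorchard": the first step gives "arhr", and the second then gives "ar".

ar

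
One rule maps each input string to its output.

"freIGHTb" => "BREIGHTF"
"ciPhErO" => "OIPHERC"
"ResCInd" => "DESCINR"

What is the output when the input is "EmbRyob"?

What's happening: swap the first and last characters, then convert every letter to uppercase.
"EmbRyob" → "BMBRYOE".

BMBRYOE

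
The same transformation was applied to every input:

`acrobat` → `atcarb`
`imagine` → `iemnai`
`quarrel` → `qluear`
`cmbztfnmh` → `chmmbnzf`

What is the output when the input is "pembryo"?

Rule — take characters alternately from the front and the back (1st, last, 2nd, 2nd-last, ...), then delete the last character.
For "pembryo", step one produces "poeymrb"; step two turns that into "poeymr".

poeymr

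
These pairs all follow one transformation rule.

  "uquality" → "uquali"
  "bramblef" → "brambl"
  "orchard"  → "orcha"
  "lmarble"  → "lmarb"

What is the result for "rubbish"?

What's happening: delete the last 2 characters.
For "rubbish" the result is "rubbi".

rubbi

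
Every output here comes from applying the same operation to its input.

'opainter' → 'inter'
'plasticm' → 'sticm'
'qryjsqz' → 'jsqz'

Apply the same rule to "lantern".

Each output is the input with this applied: delete the first 3 characters.
So "lantern" becomes "tern".

tern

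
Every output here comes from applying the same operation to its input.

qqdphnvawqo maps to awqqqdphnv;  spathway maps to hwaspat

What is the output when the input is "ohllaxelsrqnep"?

The transformation: delete the last character, then move the last 3 characters to the front (rotate right by 3).
"ohllaxelsrqnep" → "ohllaxelsrqne" → "qneohllaxelsr".

qneohllaxelsr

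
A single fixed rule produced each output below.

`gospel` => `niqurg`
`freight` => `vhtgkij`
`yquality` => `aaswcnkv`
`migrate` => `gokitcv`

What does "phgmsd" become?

The rule is to shift every letter 2 places forward in the alphabet (wrapping around), then move the last character to the front.
"phgmsd" → "rjiouf" → "frjiou".

frjiou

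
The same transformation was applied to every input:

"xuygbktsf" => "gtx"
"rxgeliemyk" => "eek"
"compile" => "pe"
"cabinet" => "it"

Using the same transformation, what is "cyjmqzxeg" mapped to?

Looking at the pairs, the operation is to move the first 2 characters to the end (rotate left by 2), then keep one character in every 3, starting at position 2 (positions 2nd, 5th, 8th, ...).
For "cyjmqzxeg", step one produces "jmqzxegcy"; step two turns that into "mxc".

mxc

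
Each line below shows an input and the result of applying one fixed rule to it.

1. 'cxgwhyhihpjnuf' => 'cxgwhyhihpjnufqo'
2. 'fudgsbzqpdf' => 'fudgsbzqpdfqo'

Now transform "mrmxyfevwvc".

mrmxyfevwvcqo

The transformation: append "qo".
Doing the same to "mrmxyfevwvc": "mrmxyfevwvcqo".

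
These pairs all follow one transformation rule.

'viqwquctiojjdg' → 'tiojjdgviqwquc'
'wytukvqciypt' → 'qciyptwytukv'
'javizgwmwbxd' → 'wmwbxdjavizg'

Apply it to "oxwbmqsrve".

What's happening: swap the front and back halves of the string.
So "oxwbmqsrve" becomes "qsrveoxwbm".

qsrveoxwbm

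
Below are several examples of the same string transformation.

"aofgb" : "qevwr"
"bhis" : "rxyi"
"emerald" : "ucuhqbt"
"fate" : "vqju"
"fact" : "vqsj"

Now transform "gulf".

wkbv

Rule — shift every letter 10 places backward in the alphabet (wrapping around).
So "gulf" becomes "wkbv".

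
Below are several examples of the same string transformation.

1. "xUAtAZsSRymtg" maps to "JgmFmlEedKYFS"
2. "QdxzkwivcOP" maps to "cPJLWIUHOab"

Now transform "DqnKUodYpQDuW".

pCZwgAPkBcpGi

Rule — shift every letter 12 places forward in the alphabet (wrapping around), then flip the case of every letter.
Working it through for "DqnKUodYpQDuW": intermediate "PczWGapKbCPgI", final "pCZwgAPkBcpGi".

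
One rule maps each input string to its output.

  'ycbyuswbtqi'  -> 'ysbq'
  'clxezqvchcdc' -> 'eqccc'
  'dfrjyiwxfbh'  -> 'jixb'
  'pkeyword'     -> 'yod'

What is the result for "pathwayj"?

haj

In each case the input is transformed by: delete the first 3 characters, then keep every other character starting from the first (positions 1st, 3rd, 5th, ...).
On "pathwayj": the first step gives "hwayj", and the second then gives "haj".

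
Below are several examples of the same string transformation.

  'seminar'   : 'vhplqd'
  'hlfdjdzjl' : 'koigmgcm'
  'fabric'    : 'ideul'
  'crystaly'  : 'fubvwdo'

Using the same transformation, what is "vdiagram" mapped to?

ygldjud

The transformation: delete the last character, then shift every letter 3 places forward in the alphabet (wrapping around).
So "vdiagram" becomes "ygldjud".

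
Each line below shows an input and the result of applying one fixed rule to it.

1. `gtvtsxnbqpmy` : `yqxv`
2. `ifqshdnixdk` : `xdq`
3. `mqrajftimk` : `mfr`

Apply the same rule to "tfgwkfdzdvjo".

What's happening: keep one character in every 3, starting at position 3 (positions 3rd, 6th, 9th, ...), then reverse the string.
Doing the same to "tfgwkfdzdvjo": "odfg".

odfg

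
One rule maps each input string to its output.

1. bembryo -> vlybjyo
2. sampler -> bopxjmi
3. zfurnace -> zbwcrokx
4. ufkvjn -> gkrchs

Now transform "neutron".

Looking at the pairs, the operation is to move the last 2 characters to the front (rotate right by 2), then shift every letter 3 places backward in the alphabet (wrapping around).
On "neutron" that produces "lkkbrqo".
(Check on "ufkvjn": → "jnufkv" → "gkrchs" ✓)

lkkbrqo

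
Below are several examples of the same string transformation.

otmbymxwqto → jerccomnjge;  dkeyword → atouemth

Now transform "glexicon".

The pattern: shift every letter 10 places backward in the alphabet (wrapping around), then swap each adjacent pair of characters (1↔2, 3↔4, ...).
For "glexicon", step one produces "wbunysed"; step two turns that into "bwnusyde".

bwnusyde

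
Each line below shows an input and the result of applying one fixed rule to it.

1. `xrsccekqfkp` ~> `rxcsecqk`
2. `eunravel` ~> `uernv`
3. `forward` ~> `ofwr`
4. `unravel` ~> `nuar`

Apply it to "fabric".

afr

The rule is to swap each adjacent pair of characters (1↔2, 3↔4, ...), then delete the last 3 characters.
Applying that to "fabric" gives "afr".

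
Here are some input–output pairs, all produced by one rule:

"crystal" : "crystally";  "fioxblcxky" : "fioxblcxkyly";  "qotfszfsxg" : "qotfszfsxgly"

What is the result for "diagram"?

diagramly

Rule — append "ly".
Doing the same to "diagram": "diagramly".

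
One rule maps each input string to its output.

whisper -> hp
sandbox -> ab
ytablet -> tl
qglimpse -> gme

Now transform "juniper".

up

Looking at the pairs, the operation is to keep one character in every 3, starting at position 2 (positions 2nd, 5th, 8th, ...).
On "juniper" that produces "up".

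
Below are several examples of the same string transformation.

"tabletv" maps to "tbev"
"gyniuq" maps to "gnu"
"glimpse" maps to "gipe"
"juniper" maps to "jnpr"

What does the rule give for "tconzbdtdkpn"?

tozddp

What's happening: keep every other character starting from the first (positions 1st, 3rd, 5th, ...).
Applying that to "tconzbdtdkpn" gives "tozddp".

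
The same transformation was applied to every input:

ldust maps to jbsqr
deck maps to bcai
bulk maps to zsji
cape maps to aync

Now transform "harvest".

The transformation: shift every letter 2 places backward in the alphabet (wrapping around).
Applying that to "harvest" gives "fyptcqr".

fyptcqr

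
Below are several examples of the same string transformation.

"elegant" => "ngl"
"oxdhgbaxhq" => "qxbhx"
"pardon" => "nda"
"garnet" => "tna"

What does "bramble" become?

lmr

Rule — keep every other character starting from the second (positions 2nd, 4th, 6th, ...), then reverse the string.
Applying both steps to "bramble": "rml", then "lmr".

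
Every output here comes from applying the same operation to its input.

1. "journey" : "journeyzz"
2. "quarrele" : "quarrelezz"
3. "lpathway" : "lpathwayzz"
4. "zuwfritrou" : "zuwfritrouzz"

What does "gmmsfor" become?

The rule is to append "zz".
For "gmmsfor" the result is "gmmsforzz".

gmmsforzz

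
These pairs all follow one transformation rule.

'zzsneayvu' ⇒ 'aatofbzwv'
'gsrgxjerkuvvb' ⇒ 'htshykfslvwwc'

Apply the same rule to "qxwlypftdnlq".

Rule — shift every letter 1 place forward in the alphabet (wrapping around).
Applying that to "qxwlypftdnlq" gives "ryxmzqgueomr".

ryxmzqgueomr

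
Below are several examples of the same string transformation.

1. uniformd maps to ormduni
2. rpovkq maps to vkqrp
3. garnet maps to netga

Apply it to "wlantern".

ternwla

The pattern: swap the front and back halves of the string, then delete the last character.
For "wlantern", step one produces "ternwlan"; step two turns that into "ternwla".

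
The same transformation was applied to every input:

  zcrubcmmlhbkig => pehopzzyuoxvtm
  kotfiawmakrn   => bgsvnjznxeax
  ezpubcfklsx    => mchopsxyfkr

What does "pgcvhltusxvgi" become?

tpiuyghfkitvc

Each output is the input with this applied: shift every letter 13 places forward in the alphabet (wrapping around) — i.e. ROT13, then move the first character to the end.
Starting from "pgcvhltusxvgi": after the first operation, "ctpiuyghfkitv"; after the second, "tpiuyghfkitvc".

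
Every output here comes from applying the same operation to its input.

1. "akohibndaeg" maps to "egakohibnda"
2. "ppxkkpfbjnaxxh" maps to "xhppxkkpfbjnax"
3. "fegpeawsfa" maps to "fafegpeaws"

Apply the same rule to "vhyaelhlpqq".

qqvhyaelhlp

The rule is to move the last 2 characters to the front (rotate right by 2).
For "vhyaelhlpqq" the result is "qqvhyaelhlp".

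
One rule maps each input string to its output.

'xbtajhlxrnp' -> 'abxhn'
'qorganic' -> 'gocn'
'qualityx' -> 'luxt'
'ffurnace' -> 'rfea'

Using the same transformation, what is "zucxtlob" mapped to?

Rule — keep every other character starting from the second (positions 2nd, 4th, 6th, ...), then swap each adjacent pair of characters (1↔2, 3↔4, ...).
For "zucxtlob" the result is "xubl".
(Check on "qualityx": → "ultx" → "luxt" ✓)

xubl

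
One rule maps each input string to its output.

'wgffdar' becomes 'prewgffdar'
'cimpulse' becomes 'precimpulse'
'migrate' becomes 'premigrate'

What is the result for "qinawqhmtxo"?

preqinawqhmtxo

The rule is to prepend "pre".
So "qinawqhmtxo" becomes "preqinawqhmtxo".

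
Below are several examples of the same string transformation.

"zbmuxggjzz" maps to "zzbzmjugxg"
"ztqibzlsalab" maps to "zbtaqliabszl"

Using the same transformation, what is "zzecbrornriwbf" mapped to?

zfzbewcibrrnor

Each output is the input with this applied: take characters alternately from the front and the back (1st, last, 2nd, 2nd-last, ...).
So "zzecbrornriwbf" becomes "zfzbewcibrrnor".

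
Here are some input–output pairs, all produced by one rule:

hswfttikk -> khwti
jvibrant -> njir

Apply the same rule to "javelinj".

Each output is the input with this applied: move the last 2 characters to the front (rotate right by 2), then keep every other character starting from the first (positions 1st, 3rd, 5th, ...).
Doing the same to "javelinj": "njvl".

njvl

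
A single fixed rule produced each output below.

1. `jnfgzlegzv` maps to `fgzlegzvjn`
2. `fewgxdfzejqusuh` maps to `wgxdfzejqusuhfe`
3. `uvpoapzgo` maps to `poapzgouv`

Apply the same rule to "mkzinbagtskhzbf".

zinbagtskhzbfmk

In each case the input is transformed by: move the first 2 characters to the end (rotate left by 2).
For "mkzinbagtskhzbf" the result is "zinbagtskhzbfmk".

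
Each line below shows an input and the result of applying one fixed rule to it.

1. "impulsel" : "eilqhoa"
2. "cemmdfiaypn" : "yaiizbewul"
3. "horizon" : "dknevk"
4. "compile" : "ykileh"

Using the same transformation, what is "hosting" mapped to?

Looking at the pairs, the operation is to delete the last character, then shift every letter 4 places backward in the alphabet (wrapping around).
For "hosting", step one produces "hostin"; step two turns that into "dkopej".
(Check on "horizon": → "horizo" → "dknevk" ✓)

dkopej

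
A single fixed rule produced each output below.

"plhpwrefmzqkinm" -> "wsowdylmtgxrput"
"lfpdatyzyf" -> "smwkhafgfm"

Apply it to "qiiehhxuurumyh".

Each output is the input with this applied: shift every letter 7 places forward in the alphabet (wrapping around).
"qiiehhxuurumyh" → "xpplooebbybtfo".

xpplooebbybtfo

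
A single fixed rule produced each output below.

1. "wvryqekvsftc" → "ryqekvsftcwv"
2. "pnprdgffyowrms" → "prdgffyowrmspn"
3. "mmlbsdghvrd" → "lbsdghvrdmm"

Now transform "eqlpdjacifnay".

In each case the input is transformed by: move the first 2 characters to the end (rotate left by 2).
So "eqlpdjacifnay" becomes "lpdjacifnayeq".

lpdjacifnayeq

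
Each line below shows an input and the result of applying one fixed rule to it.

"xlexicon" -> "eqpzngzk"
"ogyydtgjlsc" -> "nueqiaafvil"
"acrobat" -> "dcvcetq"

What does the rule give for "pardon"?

fqprct

What's happening: shift every letter 2 places forward in the alphabet (wrapping around), then move the last 3 characters to the front (rotate right by 3).
On "pardon": the first step gives "rctfqp", and the second then gives "fqprct".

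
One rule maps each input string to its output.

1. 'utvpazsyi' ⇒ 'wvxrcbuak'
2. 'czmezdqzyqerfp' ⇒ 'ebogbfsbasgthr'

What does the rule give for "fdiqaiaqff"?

hfksckcshh

The transformation: shift every letter 2 places forward in the alphabet (wrapping around).
"fdiqaiaqff" → "hfksckcshh".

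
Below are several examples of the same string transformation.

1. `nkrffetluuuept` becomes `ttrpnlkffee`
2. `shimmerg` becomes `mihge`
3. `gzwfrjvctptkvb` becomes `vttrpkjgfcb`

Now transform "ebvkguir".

kigeb

In each case the input is transformed by: sort the characters into reverse alphabetical order, then delete the first 3 characters.
Starting from "ebvkguir": after the first operation, "vurkigeb"; after the second, "kigeb".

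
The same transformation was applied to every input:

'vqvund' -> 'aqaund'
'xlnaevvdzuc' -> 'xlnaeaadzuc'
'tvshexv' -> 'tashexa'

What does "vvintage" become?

aaintage

The transformation: replace every "v" with "a".
For "vvintage" the result is "aaintage".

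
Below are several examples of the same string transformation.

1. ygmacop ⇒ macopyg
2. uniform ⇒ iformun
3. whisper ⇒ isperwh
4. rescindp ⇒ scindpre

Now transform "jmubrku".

The transformation: move the first 2 characters to the end (rotate left by 2).
Applying that to "jmubrku" gives "ubrkujm".

ubrkujm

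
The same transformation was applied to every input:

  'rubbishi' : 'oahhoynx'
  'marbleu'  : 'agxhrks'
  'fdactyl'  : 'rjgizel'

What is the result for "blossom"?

sruyyuh

What's happening: shift every letter 6 places forward in the alphabet (wrapping around), then swap the first and last characters.
Applying that to "blossom" gives "sruyyuh".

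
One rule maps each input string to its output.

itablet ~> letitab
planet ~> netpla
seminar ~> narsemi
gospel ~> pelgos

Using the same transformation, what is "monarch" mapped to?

Rule — move the last 3 characters to the front (rotate right by 3).
So "monarch" becomes "rchmona".

rchmona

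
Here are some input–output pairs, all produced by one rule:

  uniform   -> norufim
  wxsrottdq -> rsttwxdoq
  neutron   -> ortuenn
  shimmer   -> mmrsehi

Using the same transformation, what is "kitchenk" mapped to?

ikkntceh

The rule is to sort the characters into alphabetical order, then move the first 3 characters to the end (rotate left by 3).
On "kitchenk": the first step gives "cehikknt", and the second then gives "ikkntceh".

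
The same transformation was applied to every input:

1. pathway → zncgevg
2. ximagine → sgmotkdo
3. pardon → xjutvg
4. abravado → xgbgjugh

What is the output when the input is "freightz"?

What's happening: move the first 2 characters to the end (rotate left by 2), then shift every letter 6 places forward in the alphabet (wrapping around).
For "freightz", step one produces "eightzfr"; step two turns that into "komnzflx".

komnzflx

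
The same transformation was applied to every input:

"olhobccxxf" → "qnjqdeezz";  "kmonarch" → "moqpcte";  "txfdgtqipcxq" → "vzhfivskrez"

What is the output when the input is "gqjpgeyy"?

The transformation: delete the last character, then shift every letter 2 places forward in the alphabet (wrapping around).
Starting from "gqjpgeyy": after the first operation, "gqjpgey"; after the second, "islriga".

islriga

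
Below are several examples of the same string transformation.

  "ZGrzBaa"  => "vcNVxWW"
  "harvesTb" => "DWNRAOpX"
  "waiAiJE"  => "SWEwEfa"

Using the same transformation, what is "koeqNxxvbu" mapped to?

The rule is to flip the case of every letter, then shift every letter 4 places backward in the alphabet (wrapping around).
Doing the same to "koeqNxxvbu": "GKAMjTTRXQ".

GKAMjTTRXQ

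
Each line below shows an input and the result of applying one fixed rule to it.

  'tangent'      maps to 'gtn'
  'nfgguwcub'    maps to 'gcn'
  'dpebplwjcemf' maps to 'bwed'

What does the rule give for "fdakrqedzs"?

What's happening: move the first 3 characters to the end (rotate left by 3), then keep one character in every 3, starting at position 1 (positions 1st, 4th, 7th, ...).
Applying both steps to "fdakrqedzs": "krqedzsfda", then "kesa".

kesa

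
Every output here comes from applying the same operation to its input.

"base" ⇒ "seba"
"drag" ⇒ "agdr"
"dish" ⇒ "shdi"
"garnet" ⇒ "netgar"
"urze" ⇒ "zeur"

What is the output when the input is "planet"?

The pattern: swap the front and back halves of the string.
On "planet" that produces "netpla".

netpla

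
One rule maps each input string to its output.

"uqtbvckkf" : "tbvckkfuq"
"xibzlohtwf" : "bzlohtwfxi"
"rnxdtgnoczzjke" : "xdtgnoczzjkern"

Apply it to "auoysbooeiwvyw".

Each output is the input with this applied: move the first 2 characters to the end (rotate left by 2).
"auoysbooeiwvyw" → "oysbooeiwvywau".

oysbooeiwvywau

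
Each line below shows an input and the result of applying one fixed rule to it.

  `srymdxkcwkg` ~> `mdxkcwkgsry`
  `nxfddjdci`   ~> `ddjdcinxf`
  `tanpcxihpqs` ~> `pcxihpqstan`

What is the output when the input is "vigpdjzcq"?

pdjzcqvig

Each output is the input with this applied: move the first 3 characters to the end (rotate left by 3).
"vigpdjzcq" → "pdjzcqvig".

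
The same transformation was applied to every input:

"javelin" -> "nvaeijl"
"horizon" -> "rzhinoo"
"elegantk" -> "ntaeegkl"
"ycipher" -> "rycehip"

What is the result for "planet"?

The transformation: sort the characters into alphabetical order, then move the last 2 characters to the front (rotate right by 2).
Doing the same to "planet": "ptaeln".

ptaeln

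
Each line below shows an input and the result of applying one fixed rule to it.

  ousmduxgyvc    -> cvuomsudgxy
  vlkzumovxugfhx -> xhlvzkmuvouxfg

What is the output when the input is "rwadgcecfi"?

What's happening: move the last 2 characters to the front (rotate right by 2), then swap each adjacent pair of characters (1↔2, 3↔4, ...).
Working it through for "rwadgcecfi": intermediate "firwadgcec", final "ifwrdacgce".

ifwrdacgce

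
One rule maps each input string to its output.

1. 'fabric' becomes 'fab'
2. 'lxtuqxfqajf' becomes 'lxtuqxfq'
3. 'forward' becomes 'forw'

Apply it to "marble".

mar

Looking at the pairs, the operation is to delete the last 3 characters.
Applying that to "marble" gives "mar".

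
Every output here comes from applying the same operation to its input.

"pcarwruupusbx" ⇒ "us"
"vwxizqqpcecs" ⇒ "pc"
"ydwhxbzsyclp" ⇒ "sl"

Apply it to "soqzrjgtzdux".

tu

The transformation: keep one character in every 3, starting at position 2 (positions 2nd, 5th, 8th, ...), then delete the first 2 characters.
On "soqzrjgtzdux": the first step gives "ortu", and the second then gives "tu".
(Check on "ydwhxbzsyclp": → "dxsl" → "sl" ✓)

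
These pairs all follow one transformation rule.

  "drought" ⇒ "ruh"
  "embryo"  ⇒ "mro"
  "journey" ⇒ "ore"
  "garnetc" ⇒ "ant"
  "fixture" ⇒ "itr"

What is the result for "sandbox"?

ado

In each case the input is transformed by: keep every other character starting from the second (positions 2nd, 4th, 6th, ...).
On "sandbox" that produces "ado".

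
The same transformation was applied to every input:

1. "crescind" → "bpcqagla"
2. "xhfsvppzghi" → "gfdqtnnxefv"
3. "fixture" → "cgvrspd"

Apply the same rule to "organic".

apeylgm

Rule — shift every letter 2 places backward in the alphabet (wrapping around), then swap the first and last characters.
Applying that to "organic" gives "apeylgm".
(Check on "xhfsvppzghi": → "vfdqtnnxefg" → "gfdqtnnxefv" ✓)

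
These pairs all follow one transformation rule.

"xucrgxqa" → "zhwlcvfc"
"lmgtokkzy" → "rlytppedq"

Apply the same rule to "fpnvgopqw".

usaltuvbk

In each case the input is transformed by: shift every letter 5 places forward in the alphabet (wrapping around), then move the first character to the end.
So "fpnvgopqw" becomes "usaltuvbk".
(Check on "xucrgxqa": → "czhwlcvf" → "zhwlcvfc" ✓)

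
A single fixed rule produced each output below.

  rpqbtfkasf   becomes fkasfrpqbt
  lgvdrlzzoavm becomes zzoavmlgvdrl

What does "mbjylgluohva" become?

The transformation: swap the front and back halves of the string.
Doing the same to "mbjylgluohva": "luohvambjylg".

luohvambjylg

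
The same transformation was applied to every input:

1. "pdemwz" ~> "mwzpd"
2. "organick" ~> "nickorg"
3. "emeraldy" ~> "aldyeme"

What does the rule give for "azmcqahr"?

Rule — swap the front and back halves of the string, then delete the last character.
For "azmcqahr", step one produces "qahrazmc"; step two turns that into "qahrazm".

qahrazm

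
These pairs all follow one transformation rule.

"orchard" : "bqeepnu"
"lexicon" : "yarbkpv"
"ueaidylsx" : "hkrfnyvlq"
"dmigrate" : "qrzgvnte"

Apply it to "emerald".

rqzyrne

Looking at the pairs, the operation is to shift every letter 13 places forward in the alphabet (wrapping around) — i.e. ROT13, then take characters alternately from the front and the back (1st, last, 2nd, 2nd-last, ...).
For "emerald", step one produces "rzrenyq"; step two turns that into "rqzyrne".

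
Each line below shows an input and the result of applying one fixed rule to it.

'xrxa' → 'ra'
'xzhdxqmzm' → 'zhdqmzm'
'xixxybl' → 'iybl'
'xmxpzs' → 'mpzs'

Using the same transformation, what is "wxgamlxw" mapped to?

Each output is the input with this applied: remove every "x".
So "wxgamlxw" becomes "wgamlw".

wgamlw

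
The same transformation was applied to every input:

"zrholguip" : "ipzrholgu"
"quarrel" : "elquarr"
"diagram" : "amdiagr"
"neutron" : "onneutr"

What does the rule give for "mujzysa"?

samujzy

Each output is the input with this applied: move the last 2 characters to the front (rotate right by 2).
For "mujzysa" the result is "samujzy".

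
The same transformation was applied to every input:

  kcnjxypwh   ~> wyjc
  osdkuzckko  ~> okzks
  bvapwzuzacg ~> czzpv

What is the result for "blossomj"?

josl

The rule is to keep every other character starting from the second (positions 2nd, 4th, 6th, ...), then reverse the string.
Doing the same to "blossomj": "josl".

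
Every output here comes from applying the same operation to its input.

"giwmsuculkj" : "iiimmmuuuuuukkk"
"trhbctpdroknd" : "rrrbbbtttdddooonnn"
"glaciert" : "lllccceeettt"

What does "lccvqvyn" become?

Each output is the input with this applied: keep every other character starting from the second (positions 2nd, 4th, 6th, ...), then repeat every character 3 times.
For "lccvqvyn" the result is "cccvvvvvvnnn".

cccvvvvvvnnn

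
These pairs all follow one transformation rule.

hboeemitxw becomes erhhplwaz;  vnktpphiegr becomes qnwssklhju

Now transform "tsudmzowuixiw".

Looking at the pairs, the operation is to delete the first character, then shift every letter 3 places forward in the alphabet (wrapping around).
Working it through for "tsudmzowuixiw": intermediate "sudmzowuixiw", final "vxgpcrzxlalz".
(Check on "hboeemitxw": → "boeemitxw" → "erhhplwaz" ✓)

vxgpcrzxlalz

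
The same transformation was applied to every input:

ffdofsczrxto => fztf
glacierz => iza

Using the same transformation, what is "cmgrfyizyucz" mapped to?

fzcm

Each output is the input with this applied: move the first 3 characters to the end (rotate left by 3), then keep one character in every 3, starting at position 2 (positions 2nd, 5th, 8th, ...).
So "cmgrfyizyucz" becomes "fzcm".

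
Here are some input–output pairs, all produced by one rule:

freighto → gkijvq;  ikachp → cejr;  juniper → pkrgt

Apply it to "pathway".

vjyca

The pattern: shift every letter 2 places forward in the alphabet (wrapping around), then delete the first 2 characters.
Working it through for "pathway": intermediate "rcvjyca", final "vjyca".
(Check on "ikachp": → "kmcejr" → "cejr" ✓)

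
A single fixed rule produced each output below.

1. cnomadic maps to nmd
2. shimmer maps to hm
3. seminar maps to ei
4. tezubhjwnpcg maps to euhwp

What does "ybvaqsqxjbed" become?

basxb

The transformation: keep every other character starting from the second (positions 2nd, 4th, 6th, ...), then delete the last character.
Starting from "ybvaqsqxjbed": after the first operation, "basxbd"; after the second, "basxb".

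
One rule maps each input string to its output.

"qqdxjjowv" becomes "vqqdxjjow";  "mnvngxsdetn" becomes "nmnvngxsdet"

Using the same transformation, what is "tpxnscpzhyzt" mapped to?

In each case the input is transformed by: move the last character to the front.
On "tpxnscpzhyzt" that produces "ttpxnscpzhyz".

ttpxnscpzhyz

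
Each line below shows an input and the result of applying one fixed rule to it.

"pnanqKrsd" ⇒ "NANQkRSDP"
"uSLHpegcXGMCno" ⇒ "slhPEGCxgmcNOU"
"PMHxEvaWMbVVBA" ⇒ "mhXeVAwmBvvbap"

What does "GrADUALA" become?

In each case the input is transformed by: flip the case of every letter, then move the first character to the end.
Starting from "GrADUALA": after the first operation, "gRaduala"; after the second, "Radualag".

Radualag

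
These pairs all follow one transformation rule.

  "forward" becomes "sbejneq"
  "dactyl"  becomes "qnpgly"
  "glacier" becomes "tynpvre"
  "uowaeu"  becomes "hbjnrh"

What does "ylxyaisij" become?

lyklnvfvw

In each case the input is transformed by: shift every letter 13 places forward in the alphabet (wrapping around) — i.e. ROT13.
So "ylxyaisij" becomes "lyklnvfvw".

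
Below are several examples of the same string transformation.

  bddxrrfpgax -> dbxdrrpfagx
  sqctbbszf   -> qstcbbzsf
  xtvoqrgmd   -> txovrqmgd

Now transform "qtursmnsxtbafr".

The pattern: swap each adjacent pair of characters (1↔2, 3↔4, ...).
For "qtursmnsxtbafr" the result is "tqrumssntxabrf".

tqrumssntxabrf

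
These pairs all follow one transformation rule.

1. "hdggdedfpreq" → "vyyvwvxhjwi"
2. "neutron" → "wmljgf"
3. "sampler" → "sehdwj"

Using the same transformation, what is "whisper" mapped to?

The rule is to delete the first character, then shift every letter 8 places backward in the alphabet (wrapping around).
Starting from "whisper": after the first operation, "hisper"; after the second, "zakhwj".

zakhwj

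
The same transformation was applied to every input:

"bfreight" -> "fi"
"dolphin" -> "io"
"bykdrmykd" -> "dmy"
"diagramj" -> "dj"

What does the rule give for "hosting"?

The pattern: sort the characters into alphabetical order, then keep one character in every 3, starting at position 3 (positions 3rd, 6th, 9th, ...).
Working it through for "hosting": intermediate "ghinost", final "is".
(Check on "diagramj": → "aadgijmr" → "dj" ✓)

is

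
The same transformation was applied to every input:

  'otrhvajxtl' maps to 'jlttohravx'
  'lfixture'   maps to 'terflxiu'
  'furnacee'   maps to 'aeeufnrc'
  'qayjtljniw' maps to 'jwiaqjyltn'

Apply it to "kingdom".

odmikgn

The rule is to swap each adjacent pair of characters (1↔2, 3↔4, ...), then move the last 3 characters to the front (rotate right by 3).
On "kingdom": the first step gives "ikgnodm", and the second then gives "odmikgn".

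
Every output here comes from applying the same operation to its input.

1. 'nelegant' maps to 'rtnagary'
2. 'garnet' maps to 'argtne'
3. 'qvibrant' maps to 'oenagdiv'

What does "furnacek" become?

The rule is to shift every letter 13 places forward in the alphabet (wrapping around) — i.e. ROT13, then move the first 3 characters to the end (rotate left by 3).
So "furnacek" becomes "anprxshe".

anprxshe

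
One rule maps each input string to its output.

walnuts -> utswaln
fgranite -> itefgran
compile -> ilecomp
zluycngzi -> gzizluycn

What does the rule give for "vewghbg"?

hbgvewg

The transformation: move the last 3 characters to the front (rotate right by 3).
So "vewghbg" becomes "hbgvewg".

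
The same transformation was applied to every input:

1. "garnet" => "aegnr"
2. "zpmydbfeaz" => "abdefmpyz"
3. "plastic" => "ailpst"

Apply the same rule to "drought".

In each case the input is transformed by: delete the last character, then sort the characters into alphabetical order.
For "drought", step one produces "drough"; step two turns that into "dghoru".

dghoru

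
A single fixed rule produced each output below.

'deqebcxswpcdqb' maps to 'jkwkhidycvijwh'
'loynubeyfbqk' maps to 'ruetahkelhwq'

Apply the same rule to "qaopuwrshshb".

wguvacxynynh

The transformation: shift every letter 6 places forward in the alphabet (wrapping around).
Doing the same to "qaopuwrshshb": "wguvacxynynh".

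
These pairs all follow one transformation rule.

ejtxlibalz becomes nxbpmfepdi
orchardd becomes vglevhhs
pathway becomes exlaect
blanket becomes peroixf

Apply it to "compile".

sqtmpig

Each output is the input with this applied: move the first character to the end, then shift every letter 4 places forward in the alphabet (wrapping around).
Working it through for "compile": intermediate "ompilec", final "sqtmpig".
(Check on "ejtxlibalz": → "jtxlibalze" → "nxbpmfepdi" ✓)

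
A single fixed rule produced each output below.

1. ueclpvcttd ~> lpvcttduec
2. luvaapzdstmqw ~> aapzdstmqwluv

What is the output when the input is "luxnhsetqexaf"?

nhsetqexaflux

The transformation: move the first 3 characters to the end (rotate left by 3).
On "luxnhsetqexaf" that produces "nhsetqexaflux".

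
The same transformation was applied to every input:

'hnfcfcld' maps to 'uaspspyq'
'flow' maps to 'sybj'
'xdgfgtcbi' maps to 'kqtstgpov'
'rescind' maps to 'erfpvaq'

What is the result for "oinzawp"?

Looking at the pairs, the operation is to shift every letter 13 places forward in the alphabet (wrapping around) — i.e. ROT13.
Doing the same to "oinzawp": "bvamnjc".

bvamnjc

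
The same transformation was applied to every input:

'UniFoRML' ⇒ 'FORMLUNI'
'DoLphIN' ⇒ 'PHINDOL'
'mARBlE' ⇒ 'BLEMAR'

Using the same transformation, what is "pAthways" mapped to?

HWAYSPAT

In each case the input is transformed by: move the first 3 characters to the end (rotate left by 3), then convert every letter to uppercase.
"pAthways" → "hwayspAt" → "HWAYSPAT".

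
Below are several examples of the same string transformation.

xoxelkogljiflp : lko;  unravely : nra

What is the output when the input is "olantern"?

lan

The pattern: swap the front and back halves of the string, then keep only the last 3 characters.
Applying both steps to "olantern": "ternolan", then "lan".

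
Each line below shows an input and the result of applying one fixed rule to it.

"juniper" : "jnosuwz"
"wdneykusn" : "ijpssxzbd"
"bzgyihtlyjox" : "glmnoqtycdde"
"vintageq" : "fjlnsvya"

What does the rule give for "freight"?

What's happening: sort the characters into alphabetical order, then shift every letter 5 places forward in the alphabet (wrapping around).
On "freight": the first step gives "efghirt", and the second then gives "jklmnwy".

jklmnwy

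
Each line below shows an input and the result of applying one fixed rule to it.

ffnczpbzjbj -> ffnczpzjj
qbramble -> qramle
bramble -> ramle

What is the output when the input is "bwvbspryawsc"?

wvspryawsc

Each output is the input with this applied: remove every "b".
So "bwvbspryawsc" becomes "wvspryawsc".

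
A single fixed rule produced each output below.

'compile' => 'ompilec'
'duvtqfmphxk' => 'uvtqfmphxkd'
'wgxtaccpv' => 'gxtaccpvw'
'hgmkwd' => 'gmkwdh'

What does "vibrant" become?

ibrantv

In each case the input is transformed by: move the first character to the end.
So "vibrant" becomes "ibrantv".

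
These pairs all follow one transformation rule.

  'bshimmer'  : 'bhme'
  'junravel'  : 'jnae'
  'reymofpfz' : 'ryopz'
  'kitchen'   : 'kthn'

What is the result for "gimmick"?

gmik

Looking at the pairs, the operation is to keep every other character starting from the first (positions 1st, 3rd, 5th, ...).
So "gimmick" becomes "gmik".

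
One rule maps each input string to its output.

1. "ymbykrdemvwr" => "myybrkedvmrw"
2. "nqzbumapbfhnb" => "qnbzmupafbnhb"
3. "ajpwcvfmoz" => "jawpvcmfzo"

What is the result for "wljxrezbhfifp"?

In each case the input is transformed by: swap each adjacent pair of characters (1↔2, 3↔4, ...).
Applying that to "wljxrezbhfifp" gives "lwxjerbzfhfip".

lwxjerbzfhfip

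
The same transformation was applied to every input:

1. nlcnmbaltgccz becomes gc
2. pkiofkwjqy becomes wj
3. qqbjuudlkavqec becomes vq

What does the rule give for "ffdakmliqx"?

Rule — move the last 2 characters to the front (rotate right by 2), then keep only the last 2 characters.
On "ffdakmliqx": the first step gives "qxffdakmli", and the second then gives "li".

li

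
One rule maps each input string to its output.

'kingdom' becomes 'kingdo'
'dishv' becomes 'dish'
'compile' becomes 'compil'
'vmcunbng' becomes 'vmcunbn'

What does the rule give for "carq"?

The transformation: delete the last character.
On "carq" that produces "car".

car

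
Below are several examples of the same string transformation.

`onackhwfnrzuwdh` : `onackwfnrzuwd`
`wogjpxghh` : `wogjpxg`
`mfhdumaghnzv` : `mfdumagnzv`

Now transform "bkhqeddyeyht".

Rule — remove every "h".
"bkhqeddyeyht" → "bkqeddyeyt".

bkqeddyeyt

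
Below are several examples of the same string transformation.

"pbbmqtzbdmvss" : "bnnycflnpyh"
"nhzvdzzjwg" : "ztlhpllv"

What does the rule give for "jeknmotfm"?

vqwzyaf

In each case the input is transformed by: shift every letter 12 places forward in the alphabet (wrapping around), then delete the last 2 characters.
Applying both steps to "jeknmotfm": "vqwzyafry", then "vqwzyaf".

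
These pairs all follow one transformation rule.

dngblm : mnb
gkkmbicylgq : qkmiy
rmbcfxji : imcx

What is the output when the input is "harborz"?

zab

Each output is the input with this applied: move the last 2 characters to the front (rotate right by 2), then keep every other character starting from the second (positions 2nd, 4th, 6th, ...).
Working it through for "harborz": intermediate "rzharbo", final "zab".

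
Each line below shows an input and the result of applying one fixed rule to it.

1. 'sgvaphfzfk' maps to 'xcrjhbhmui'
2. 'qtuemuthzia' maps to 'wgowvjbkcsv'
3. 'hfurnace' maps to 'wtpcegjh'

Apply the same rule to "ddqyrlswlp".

satnuynrff

What's happening: move the first 2 characters to the end (rotate left by 2), then shift every letter 2 places forward in the alphabet (wrapping around).
Applying both steps to "ddqyrlswlp": "qyrlswlpdd", then "satnuynrff".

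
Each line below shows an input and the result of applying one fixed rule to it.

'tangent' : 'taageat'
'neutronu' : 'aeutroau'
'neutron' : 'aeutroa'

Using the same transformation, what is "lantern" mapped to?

laatera

The transformation: replace every "n" with "a".
So "lantern" becomes "laatera".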